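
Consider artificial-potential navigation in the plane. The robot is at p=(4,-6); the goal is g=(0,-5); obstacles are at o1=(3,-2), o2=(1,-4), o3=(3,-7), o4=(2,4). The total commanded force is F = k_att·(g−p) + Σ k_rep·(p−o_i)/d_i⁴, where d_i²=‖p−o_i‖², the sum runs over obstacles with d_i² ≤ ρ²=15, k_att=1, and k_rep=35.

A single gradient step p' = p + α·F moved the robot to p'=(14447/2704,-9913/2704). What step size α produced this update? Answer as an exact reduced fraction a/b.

F_att = 1·(g−p) = 1·(-4,1) = (-4.0000,1.0000)
o1: d²=17 > ρ²=15 → inactive
o2: d²=13 ≤ ρ²=15; F_rep = 35·(3,-2)/13² = (0.6213,-0.4142)
o3: d²=2 ≤ ρ²=15; F_rep = 35·(1,1)/2² = (8.7500,8.7500)
o4: d²=104 > ρ²=15 → inactive
F = F_att + ΣF_rep = (5.3713,9.3358)
Δp = p'−p = (1.3428,2.3339); α = Δx/Fx = (3631/2704) / (3631/676) = 1/4
check: Δy/Fy = (6311/2704) / (6311/676) = 1/4 ✓

α = 1/4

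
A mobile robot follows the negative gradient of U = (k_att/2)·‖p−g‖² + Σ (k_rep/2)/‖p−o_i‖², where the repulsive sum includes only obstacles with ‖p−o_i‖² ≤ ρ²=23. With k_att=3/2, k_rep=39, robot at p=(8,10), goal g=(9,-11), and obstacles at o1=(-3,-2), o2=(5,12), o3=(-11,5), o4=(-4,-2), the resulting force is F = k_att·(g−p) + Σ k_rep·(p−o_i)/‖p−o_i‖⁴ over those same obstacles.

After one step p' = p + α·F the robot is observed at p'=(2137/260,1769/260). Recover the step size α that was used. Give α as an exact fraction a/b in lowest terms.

α = 1/10

F_att = 3/2·(g−p) = 3/2·(1,-21) = (1.5000,-31.5000)
o1: d²=265 > ρ²=23 → inactive
o2: d²=13 ≤ ρ²=23; F_rep = 39·(3,-2)/13² = (0.6923,-0.4615)
o3: d²=386 > ρ²=23 → inactive
o4: d²=288 > ρ²=23 → inactive
F = F_att + ΣF_rep = (2.1923,-31.9615)
Δp = p'−p = (0.2192,-3.1962); α = Δx/Fx = (57/260) / (57/26) = 1/10
check: Δy/Fy = (-831/260) / (-831/26) = 1/10 ✓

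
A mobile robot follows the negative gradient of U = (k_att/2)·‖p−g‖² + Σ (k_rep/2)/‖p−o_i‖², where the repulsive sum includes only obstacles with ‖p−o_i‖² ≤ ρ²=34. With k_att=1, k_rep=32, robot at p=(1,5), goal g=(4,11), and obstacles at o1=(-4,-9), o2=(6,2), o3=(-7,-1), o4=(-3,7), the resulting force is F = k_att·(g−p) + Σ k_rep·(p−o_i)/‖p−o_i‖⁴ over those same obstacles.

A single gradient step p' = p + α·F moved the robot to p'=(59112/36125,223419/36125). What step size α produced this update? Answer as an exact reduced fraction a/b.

α = 1/5

F_att = 1·(g−p) = 1·(3,6) = (3.0000,6.0000)
o1: d²=221 > ρ²=34 → inactive
o2: d²=34 ≤ ρ²=34; F_rep = 32·(-5,3)/34² = (-0.1384,0.0830)
o3: d²=100 > ρ²=34 → inactive
o4: d²=20 ≤ ρ²=34; F_rep = 32·(4,-2)/20² = (0.3200,-0.1600)
F = F_att + ΣF_rep = (3.1816,5.9230)
Δp = p'−p = (0.6363,1.1846); α = Δx/Fx = (22987/36125) / (22987/7225) = 1/5
check: Δy/Fy = (42794/36125) / (42794/7225) = 1/5 ✓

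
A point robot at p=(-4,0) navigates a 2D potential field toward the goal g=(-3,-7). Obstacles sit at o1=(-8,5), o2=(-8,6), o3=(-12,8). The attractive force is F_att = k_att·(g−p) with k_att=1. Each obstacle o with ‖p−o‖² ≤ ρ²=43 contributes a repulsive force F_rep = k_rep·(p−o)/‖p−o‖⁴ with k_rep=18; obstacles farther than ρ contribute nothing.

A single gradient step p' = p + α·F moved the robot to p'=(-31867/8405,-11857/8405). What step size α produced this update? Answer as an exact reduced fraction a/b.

F_att = 1·(g−p) = 1·(1,-7) = (1.0000,-7.0000)
o1: d²=41 ≤ ρ²=43; F_rep = 18·(4,-5)/41² = (0.0428,-0.0535)
o2: d²=52 > ρ²=43 → inactive
o3: d²=128 > ρ²=43 → inactive
F = F_att + ΣF_rep = (1.0428,-7.0535)
Δp = p'−p = (0.2086,-1.4107); α = Δx/Fx = (1753/8405) / (1753/1681) = 1/5
check: Δy/Fy = (-11857/8405) / (-11857/1681) = 1/5 ✓

α = 1/5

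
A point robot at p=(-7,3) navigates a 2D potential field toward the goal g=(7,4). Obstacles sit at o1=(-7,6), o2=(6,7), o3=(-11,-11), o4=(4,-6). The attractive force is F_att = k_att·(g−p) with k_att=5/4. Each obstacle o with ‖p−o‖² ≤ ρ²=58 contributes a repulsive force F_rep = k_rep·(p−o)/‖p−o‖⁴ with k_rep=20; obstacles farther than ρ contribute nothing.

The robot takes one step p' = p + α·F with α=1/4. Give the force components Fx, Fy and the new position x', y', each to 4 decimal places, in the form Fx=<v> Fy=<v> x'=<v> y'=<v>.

F_att = 5/4·(g−p) = 5/4·(14,1) = (17.5000,1.2500)
o1: d²=9 ≤ ρ²=58; F_rep = 20·(0,-3)/9² = (0.0000,-0.7407)
o2: d²=185 > ρ²=58 → inactive
o3: d²=212 > ρ²=58 → inactive
o4: d²=202 > ρ²=58 → inactive
F = F_att + ΣF_rep = (17.5000,0.5093)
p' = p + 1/4·F = (-2.6250,3.1273)

Fx=17.5000 Fy=0.5093 x'=-2.6250 y'=3.1273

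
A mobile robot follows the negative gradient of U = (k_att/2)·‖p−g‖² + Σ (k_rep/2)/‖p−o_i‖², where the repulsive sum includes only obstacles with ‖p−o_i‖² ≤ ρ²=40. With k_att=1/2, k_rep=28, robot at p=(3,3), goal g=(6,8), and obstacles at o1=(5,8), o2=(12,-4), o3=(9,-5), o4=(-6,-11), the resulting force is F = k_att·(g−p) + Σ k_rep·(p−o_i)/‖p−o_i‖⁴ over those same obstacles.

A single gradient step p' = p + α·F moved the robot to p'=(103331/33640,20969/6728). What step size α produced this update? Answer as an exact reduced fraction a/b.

F_att = 1/2·(g−p) = 1/2·(3,5) = (1.5000,2.5000)
o1: d²=29 ≤ ρ²=40; F_rep = 28·(-2,-5)/29² = (-0.0666,-0.1665)
o2: d²=130 > ρ²=40 → inactive
o3: d²=100 > ρ²=40 → inactive
o4: d²=277 > ρ²=40 → inactive
F = F_att + ΣF_rep = (1.4334,2.3335)
Δp = p'−p = (0.0717,0.1167); α = Δx/Fx = (2411/33640) / (2411/1682) = 1/20
check: Δy/Fy = (785/6728) / (3925/1682) = 1/20 ✓

α = 1/20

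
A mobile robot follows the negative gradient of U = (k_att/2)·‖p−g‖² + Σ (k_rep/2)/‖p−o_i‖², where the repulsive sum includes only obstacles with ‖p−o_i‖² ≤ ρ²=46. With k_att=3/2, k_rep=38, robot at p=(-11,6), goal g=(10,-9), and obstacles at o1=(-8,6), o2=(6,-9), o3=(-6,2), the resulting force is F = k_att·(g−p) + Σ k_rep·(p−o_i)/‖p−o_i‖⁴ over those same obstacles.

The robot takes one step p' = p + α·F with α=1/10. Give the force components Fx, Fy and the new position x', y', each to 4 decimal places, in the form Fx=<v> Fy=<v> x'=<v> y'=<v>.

Fx=29.9796 Fy=-22.4096 x'=-8.0020 y'=3.7590

F_att = 3/2·(g−p) = 3/2·(21,-15) = (31.5000,-22.5000)
o1: d²=9 ≤ ρ²=46; F_rep = 38·(-3,0)/9² = (-1.4074,0.0000)
o2: d²=514 > ρ²=46 → inactive
o3: d²=41 ≤ ρ²=46; F_rep = 38·(-5,4)/41² = (-0.1130,0.0904)
F = F_att + ΣF_rep = (29.9796,-22.4096)
p' = p + 1/10·F = (-8.0020,3.7590)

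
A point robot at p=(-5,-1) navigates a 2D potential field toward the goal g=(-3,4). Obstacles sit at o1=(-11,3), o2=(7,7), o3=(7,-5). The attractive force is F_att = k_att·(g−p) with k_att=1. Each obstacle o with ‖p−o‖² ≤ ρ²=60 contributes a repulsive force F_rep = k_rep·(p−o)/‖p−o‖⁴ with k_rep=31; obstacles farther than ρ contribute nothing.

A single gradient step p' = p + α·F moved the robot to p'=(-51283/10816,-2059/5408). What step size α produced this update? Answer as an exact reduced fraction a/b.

α = 1/8

F_att = 1·(g−p) = 1·(2,5) = (2.0000,5.0000)
o1: d²=52 ≤ ρ²=60; F_rep = 31·(6,-4)/52² = (0.0688,-0.0459)
o2: d²=208 > ρ²=60 → inactive
o3: d²=160 > ρ²=60 → inactive
F = F_att + ΣF_rep = (2.0688,4.9541)
Δp = p'−p = (0.2586,0.6193); α = Δx/Fx = (2797/10816) / (2797/1352) = 1/8
check: Δy/Fy = (3349/5408) / (3349/676) = 1/8 ✓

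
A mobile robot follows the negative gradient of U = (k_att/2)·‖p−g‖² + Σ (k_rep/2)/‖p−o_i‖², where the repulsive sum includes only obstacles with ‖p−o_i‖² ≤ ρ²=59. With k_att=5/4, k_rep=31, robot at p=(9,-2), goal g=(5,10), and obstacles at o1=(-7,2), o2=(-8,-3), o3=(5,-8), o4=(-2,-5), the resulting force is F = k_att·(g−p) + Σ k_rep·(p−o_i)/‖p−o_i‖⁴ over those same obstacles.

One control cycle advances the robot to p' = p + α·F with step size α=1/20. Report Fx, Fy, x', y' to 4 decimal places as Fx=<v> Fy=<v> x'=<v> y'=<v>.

Fx=-4.9541 Fy=15.0688 x'=8.7523 y'=-1.2466

F_att = 5/4·(g−p) = 5/4·(-4,12) = (-5.0000,15.0000)
o1: d²=272 > ρ²=59 → inactive
o2: d²=290 > ρ²=59 → inactive
o3: d²=52 ≤ ρ²=59; F_rep = 31·(4,6)/52² = (0.0459,0.0688)
o4: d²=130 > ρ²=59 → inactive
F = F_att + ΣF_rep = (-4.9541,15.0688)
p' = p + 1/20·F = (8.7523,-1.2466)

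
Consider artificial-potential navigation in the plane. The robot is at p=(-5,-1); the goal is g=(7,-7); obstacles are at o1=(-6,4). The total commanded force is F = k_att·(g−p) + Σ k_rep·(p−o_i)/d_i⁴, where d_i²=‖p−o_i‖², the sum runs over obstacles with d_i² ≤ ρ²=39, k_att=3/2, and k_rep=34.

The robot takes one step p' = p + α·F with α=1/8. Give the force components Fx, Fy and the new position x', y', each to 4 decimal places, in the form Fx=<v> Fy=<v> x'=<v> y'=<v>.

F_att = 3/2·(g−p) = 3/2·(12,-6) = (18.0000,-9.0000)
o1: d²=26 ≤ ρ²=39; F_rep = 34·(1,-5)/26² = (0.0503,-0.2515)
F = F_att + ΣF_rep = (18.0503,-9.2515)
p' = p + 1/8·F = (-2.7437,-2.1564)

Fx=18.0503 Fy=-9.2515 x'=-2.7437 y'=-2.1564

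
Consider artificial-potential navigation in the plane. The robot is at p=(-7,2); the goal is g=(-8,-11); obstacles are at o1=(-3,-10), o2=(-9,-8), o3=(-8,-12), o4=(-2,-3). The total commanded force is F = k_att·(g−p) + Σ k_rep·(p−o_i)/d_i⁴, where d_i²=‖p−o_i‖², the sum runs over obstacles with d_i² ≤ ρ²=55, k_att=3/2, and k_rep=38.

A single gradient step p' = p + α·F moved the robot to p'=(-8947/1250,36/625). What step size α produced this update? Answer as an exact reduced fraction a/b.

F_att = 3/2·(g−p) = 3/2·(-1,-13) = (-1.5000,-19.5000)
o1: d²=160 > ρ²=55 → inactive
o2: d²=104 > ρ²=55 → inactive
o3: d²=197 > ρ²=55 → inactive
o4: d²=50 ≤ ρ²=55; F_rep = 38·(-5,5)/50² = (-0.0760,0.0760)
F = F_att + ΣF_rep = (-1.5760,-19.4240)
Δp = p'−p = (-0.1576,-1.9424); α = Δx/Fx = (-197/1250) / (-197/125) = 1/10
check: Δy/Fy = (-1214/625) / (-2428/125) = 1/10 ✓

α = 1/10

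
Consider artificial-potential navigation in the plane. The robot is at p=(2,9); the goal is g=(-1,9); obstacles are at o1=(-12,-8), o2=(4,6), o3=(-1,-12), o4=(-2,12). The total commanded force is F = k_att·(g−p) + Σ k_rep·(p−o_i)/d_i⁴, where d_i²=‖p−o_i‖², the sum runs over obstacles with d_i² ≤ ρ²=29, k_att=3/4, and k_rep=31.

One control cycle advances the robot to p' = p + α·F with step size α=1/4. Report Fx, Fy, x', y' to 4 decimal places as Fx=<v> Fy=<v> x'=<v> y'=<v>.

Fx=-2.4185 Fy=0.4015 x'=1.3954 y'=9.1004

F_att = 3/4·(g−p) = 3/4·(-3,0) = (-2.2500,0.0000)
o1: d²=485 > ρ²=29 → inactive
o2: d²=13 ≤ ρ²=29; F_rep = 31·(-2,3)/13² = (-0.3669,0.5503)
o3: d²=450 > ρ²=29 → inactive
o4: d²=25 ≤ ρ²=29; F_rep = 31·(4,-3)/25² = (0.1984,-0.1488)
F = F_att + ΣF_rep = (-2.4185,0.4015)
p' = p + 1/4·F = (1.3954,9.1004)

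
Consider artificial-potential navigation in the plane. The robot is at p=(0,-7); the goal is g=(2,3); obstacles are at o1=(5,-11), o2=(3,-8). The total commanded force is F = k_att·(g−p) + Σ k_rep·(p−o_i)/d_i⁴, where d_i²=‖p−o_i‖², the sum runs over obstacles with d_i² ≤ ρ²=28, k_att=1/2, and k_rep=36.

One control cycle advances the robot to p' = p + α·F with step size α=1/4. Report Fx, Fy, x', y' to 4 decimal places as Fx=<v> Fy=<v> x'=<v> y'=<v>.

F_att = 1/2·(g−p) = 1/2·(2,10) = (1.0000,5.0000)
o1: d²=41 > ρ²=28 → inactive
o2: d²=10 ≤ ρ²=28; F_rep = 36·(-3,1)/10² = (-1.0800,0.3600)
F = F_att + ΣF_rep = (-0.0800,5.3600)
p' = p + 1/4·F = (-0.0200,-5.6600)

Fx=-0.0800 Fy=5.3600 x'=-0.0200 y'=-5.6600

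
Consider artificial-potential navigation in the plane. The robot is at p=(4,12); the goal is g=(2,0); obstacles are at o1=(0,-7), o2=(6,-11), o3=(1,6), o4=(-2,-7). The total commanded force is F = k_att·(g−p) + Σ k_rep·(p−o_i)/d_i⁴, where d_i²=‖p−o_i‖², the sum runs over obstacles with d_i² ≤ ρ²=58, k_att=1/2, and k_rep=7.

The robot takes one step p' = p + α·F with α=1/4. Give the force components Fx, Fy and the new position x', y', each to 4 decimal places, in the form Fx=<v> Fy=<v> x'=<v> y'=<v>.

F_att = 1/2·(g−p) = 1/2·(-2,-12) = (-1.0000,-6.0000)
o1: d²=377 > ρ²=58 → inactive
o2: d²=533 > ρ²=58 → inactive
o3: d²=45 ≤ ρ²=58; F_rep = 7·(3,6)/45² = (0.0104,0.0207)
o4: d²=397 > ρ²=58 → inactive
F = F_att + ΣF_rep = (-0.9896,-5.9793)
p' = p + 1/4·F = (3.7526,10.5052)

Fx=-0.9896 Fy=-5.9793 x'=3.7526 y'=10.5052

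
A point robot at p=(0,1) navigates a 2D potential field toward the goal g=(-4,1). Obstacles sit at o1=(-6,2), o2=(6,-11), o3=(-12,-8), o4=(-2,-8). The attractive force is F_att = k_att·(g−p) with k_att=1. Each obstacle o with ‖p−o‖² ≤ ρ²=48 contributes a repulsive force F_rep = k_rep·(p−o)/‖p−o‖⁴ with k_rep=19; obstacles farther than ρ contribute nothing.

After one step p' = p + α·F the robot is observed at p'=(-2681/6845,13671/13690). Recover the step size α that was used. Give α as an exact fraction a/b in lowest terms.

F_att = 1·(g−p) = 1·(-4,0) = (-4.0000,0.0000)
o1: d²=37 ≤ ρ²=48; F_rep = 19·(6,-1)/37² = (0.0833,-0.0139)
o2: d²=180 > ρ²=48 → inactive
o3: d²=225 > ρ²=48 → inactive
o4: d²=85 > ρ²=48 → inactive
F = F_att + ΣF_rep = (-3.9167,-0.0139)
Δp = p'−p = (-0.3917,-0.0014); α = Δx/Fx = (-2681/6845) / (-5362/1369) = 1/10
check: Δy/Fy = (-19/13690) / (-19/1369) = 1/10 ✓

α = 1/10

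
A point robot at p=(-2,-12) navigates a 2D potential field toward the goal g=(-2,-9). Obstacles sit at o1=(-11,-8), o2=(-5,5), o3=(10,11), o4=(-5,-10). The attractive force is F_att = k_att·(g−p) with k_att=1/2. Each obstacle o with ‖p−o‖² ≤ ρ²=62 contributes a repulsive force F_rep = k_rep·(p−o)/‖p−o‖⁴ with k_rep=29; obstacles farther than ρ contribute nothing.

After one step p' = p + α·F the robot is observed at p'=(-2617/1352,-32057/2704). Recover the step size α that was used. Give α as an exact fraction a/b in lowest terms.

α = 1/8

F_att = 1/2·(g−p) = 1/2·(0,3) = (0.0000,1.5000)
o1: d²=97 > ρ²=62 → inactive
o2: d²=298 > ρ²=62 → inactive
o3: d²=673 > ρ²=62 → inactive
o4: d²=13 ≤ ρ²=62; F_rep = 29·(3,-2)/13² = (0.5148,-0.3432)
F = F_att + ΣF_rep = (0.5148,1.1568)
Δp = p'−p = (0.0643,0.1446); α = Δx/Fx = (87/1352) / (87/169) = 1/8
check: Δy/Fy = (391/2704) / (391/338) = 1/8 ✓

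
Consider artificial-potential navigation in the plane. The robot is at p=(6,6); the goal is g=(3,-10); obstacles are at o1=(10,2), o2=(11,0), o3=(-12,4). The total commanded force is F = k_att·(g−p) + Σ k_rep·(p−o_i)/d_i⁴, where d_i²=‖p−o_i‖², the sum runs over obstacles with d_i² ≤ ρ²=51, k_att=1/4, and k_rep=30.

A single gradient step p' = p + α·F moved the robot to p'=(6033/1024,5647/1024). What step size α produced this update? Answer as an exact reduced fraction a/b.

F_att = 1/4·(g−p) = 1/4·(-3,-16) = (-0.7500,-4.0000)
o1: d²=32 ≤ ρ²=51; F_rep = 30·(-4,4)/32² = (-0.1172,0.1172)
o2: d²=61 > ρ²=51 → inactive
o3: d²=328 > ρ²=51 → inactive
F = F_att + ΣF_rep = (-0.8672,-3.8828)
Δp = p'−p = (-0.1084,-0.4854); α = Δx/Fx = (-111/1024) / (-111/128) = 1/8
check: Δy/Fy = (-497/1024) / (-497/128) = 1/8 ✓

α = 1/8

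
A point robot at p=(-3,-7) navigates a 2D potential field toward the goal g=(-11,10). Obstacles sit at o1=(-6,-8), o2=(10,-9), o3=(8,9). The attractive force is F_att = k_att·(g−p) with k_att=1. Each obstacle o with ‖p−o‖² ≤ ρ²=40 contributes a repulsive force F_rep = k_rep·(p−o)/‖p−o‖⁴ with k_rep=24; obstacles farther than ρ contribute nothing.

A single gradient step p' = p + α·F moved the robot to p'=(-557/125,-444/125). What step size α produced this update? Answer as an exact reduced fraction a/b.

F_att = 1·(g−p) = 1·(-8,17) = (-8.0000,17.0000)
o1: d²=10 ≤ ρ²=40; F_rep = 24·(3,1)/10² = (0.7200,0.2400)
o2: d²=173 > ρ²=40 → inactive
o3: d²=377 > ρ²=40 → inactive
F = F_att + ΣF_rep = (-7.2800,17.2400)
Δp = p'−p = (-1.4560,3.4480); α = Δx/Fx = (-182/125) / (-182/25) = 1/5
check: Δy/Fy = (431/125) / (431/25) = 1/5 ✓

α = 1/5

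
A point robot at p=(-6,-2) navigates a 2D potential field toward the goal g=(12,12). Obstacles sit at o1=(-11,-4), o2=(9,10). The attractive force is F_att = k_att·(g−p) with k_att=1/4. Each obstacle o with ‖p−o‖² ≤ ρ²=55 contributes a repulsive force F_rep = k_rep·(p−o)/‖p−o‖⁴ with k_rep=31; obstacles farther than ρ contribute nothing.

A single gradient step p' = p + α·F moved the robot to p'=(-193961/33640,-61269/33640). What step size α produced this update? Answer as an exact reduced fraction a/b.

F_att = 1/4·(g−p) = 1/4·(18,14) = (4.5000,3.5000)
o1: d²=29 ≤ ρ²=55; F_rep = 31·(5,2)/29² = (0.1843,0.0737)
o2: d²=369 > ρ²=55 → inactive
F = F_att + ΣF_rep = (4.6843,3.5737)
Δp = p'−p = (0.2342,0.1787); α = Δx/Fx = (7879/33640) / (7879/1682) = 1/20
check: Δy/Fy = (6011/33640) / (6011/1682) = 1/20 ✓

α = 1/20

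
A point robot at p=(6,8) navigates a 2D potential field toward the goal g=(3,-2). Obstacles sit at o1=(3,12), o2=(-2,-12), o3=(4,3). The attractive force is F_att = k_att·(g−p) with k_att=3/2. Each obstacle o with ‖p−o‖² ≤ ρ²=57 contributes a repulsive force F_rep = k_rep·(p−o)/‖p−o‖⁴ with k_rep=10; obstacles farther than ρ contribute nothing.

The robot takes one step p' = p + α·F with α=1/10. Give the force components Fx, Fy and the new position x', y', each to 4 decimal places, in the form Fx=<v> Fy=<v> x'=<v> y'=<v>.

F_att = 3/2·(g−p) = 3/2·(-3,-10) = (-4.5000,-15.0000)
o1: d²=25 ≤ ρ²=57; F_rep = 10·(3,-4)/25² = (0.0480,-0.0640)
o2: d²=464 > ρ²=57 → inactive
o3: d²=29 ≤ ρ²=57; F_rep = 10·(2,5)/29² = (0.0238,0.0595)
F = F_att + ΣF_rep = (-4.4282,-15.0045)
p' = p + 1/10·F = (5.5572,6.4995)

Fx=-4.4282 Fy=-15.0045 x'=5.5572 y'=6.4995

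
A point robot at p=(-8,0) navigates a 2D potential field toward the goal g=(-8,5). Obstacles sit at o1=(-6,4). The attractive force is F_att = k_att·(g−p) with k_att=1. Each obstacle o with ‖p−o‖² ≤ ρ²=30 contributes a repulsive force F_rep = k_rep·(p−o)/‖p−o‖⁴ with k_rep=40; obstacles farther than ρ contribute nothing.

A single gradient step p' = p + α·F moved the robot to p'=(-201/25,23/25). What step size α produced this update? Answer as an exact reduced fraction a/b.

α = 1/5

F_att = 1·(g−p) = 1·(0,5) = (0.0000,5.0000)
o1: d²=20 ≤ ρ²=30; F_rep = 40·(-2,-4)/20² = (-0.2000,-0.4000)
F = F_att + ΣF_rep = (-0.2000,4.6000)
Δp = p'−p = (-0.0400,0.9200); α = Δx/Fx = (-1/25) / (-1/5) = 1/5
check: Δy/Fy = (23/25) / (23/5) = 1/5 ✓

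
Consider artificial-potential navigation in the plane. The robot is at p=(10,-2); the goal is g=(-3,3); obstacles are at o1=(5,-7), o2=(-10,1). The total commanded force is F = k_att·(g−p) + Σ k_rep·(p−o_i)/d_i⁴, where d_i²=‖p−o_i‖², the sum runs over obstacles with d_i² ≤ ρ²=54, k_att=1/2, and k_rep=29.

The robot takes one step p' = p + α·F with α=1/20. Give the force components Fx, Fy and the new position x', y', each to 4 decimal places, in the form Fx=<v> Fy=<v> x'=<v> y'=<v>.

F_att = 1/2·(g−p) = 1/2·(-13,5) = (-6.5000,2.5000)
o1: d²=50 ≤ ρ²=54; F_rep = 29·(5,5)/50² = (0.0580,0.0580)
o2: d²=409 > ρ²=54 → inactive
F = F_att + ΣF_rep = (-6.4420,2.5580)
p' = p + 1/20·F = (9.6779,-1.8721)

Fx=-6.4420 Fy=2.5580 x'=9.6779 y'=-1.8721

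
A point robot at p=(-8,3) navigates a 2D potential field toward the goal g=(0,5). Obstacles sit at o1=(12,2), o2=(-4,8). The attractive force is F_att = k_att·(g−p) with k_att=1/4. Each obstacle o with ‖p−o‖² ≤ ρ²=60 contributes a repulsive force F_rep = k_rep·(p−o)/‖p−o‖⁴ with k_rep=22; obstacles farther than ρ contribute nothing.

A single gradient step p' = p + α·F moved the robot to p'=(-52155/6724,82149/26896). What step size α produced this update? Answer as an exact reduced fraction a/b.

F_att = 1/4·(g−p) = 1/4·(8,2) = (2.0000,0.5000)
o1: d²=401 > ρ²=60 → inactive
o2: d²=41 ≤ ρ²=60; F_rep = 22·(-4,-5)/41² = (-0.0523,-0.0654)
F = F_att + ΣF_rep = (1.9477,0.4346)
Δp = p'−p = (0.2435,0.0543); α = Δx/Fx = (1637/6724) / (3274/1681) = 1/8
check: Δy/Fy = (1461/26896) / (1461/3362) = 1/8 ✓

α = 1/8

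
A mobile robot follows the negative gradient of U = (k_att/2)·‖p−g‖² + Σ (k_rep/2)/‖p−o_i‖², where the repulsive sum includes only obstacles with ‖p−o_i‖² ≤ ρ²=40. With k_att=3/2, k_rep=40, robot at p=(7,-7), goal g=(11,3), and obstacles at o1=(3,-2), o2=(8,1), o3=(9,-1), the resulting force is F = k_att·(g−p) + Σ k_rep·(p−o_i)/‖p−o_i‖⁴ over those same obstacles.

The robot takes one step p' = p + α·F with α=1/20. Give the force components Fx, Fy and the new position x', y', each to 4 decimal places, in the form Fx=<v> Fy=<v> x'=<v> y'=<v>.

Fx=5.9500 Fy=14.8500 x'=7.2975 y'=-6.2575

F_att = 3/2·(g−p) = 3/2·(4,10) = (6.0000,15.0000)
o1: d²=41 > ρ²=40 → inactive
o2: d²=65 > ρ²=40 → inactive
o3: d²=40 ≤ ρ²=40; F_rep = 40·(-2,-6)/40² = (-0.0500,-0.1500)
F = F_att + ΣF_rep = (5.9500,14.8500)
p' = p + 1/20·F = (7.2975,-6.2575)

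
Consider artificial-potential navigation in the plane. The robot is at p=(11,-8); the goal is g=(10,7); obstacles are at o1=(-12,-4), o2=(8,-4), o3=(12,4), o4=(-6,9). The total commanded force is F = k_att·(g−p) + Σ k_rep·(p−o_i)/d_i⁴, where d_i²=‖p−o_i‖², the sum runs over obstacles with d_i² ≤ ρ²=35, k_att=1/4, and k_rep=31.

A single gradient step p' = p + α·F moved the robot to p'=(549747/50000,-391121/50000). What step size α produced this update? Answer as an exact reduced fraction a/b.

α = 1/20

F_att = 1/4·(g−p) = 1/4·(-1,15) = (-0.2500,3.7500)
o1: d²=545 > ρ²=35 → inactive
o2: d²=25 ≤ ρ²=35; F_rep = 31·(3,-4)/25² = (0.1488,-0.1984)
o3: d²=145 > ρ²=35 → inactive
o4: d²=578 > ρ²=35 → inactive
F = F_att + ΣF_rep = (-0.1012,3.5516)
Δp = p'−p = (-0.0051,0.1776); α = Δx/Fx = (-253/50000) / (-253/2500) = 1/20
check: Δy/Fy = (8879/50000) / (8879/2500) = 1/20 ✓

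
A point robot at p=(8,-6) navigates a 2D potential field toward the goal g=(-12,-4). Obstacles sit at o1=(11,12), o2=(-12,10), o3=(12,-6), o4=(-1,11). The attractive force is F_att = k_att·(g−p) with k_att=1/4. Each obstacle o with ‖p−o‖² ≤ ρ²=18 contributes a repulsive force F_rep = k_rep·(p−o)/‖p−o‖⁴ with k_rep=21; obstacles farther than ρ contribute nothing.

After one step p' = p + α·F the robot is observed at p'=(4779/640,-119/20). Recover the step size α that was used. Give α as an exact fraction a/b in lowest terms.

F_att = 1/4·(g−p) = 1/4·(-20,2) = (-5.0000,0.5000)
o1: d²=333 > ρ²=18 → inactive
o2: d²=656 > ρ²=18 → inactive
o3: d²=16 ≤ ρ²=18; F_rep = 21·(-4,0)/16² = (-0.3281,0.0000)
o4: d²=370 > ρ²=18 → inactive
F = F_att + ΣF_rep = (-5.3281,0.5000)
Δp = p'−p = (-0.5328,0.0500); α = Δx/Fx = (-341/640) / (-341/64) = 1/10
check: Δy/Fy = (1/20) / (1/2) = 1/10 ✓

α = 1/10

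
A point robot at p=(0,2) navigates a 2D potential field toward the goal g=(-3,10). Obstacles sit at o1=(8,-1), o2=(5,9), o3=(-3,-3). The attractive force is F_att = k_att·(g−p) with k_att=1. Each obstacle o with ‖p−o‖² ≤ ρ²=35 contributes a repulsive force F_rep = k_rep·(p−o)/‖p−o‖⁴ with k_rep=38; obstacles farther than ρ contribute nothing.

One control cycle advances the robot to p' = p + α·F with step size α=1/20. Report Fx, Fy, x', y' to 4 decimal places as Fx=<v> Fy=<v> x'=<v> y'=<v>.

Fx=-2.9014 Fy=8.1644 x'=-0.1451 y'=2.4082

F_att = 1·(g−p) = 1·(-3,8) = (-3.0000,8.0000)
o1: d²=73 > ρ²=35 → inactive
o2: d²=74 > ρ²=35 → inactive
o3: d²=34 ≤ ρ²=35; F_rep = 38·(3,5)/34² = (0.0986,0.1644)
F = F_att + ΣF_rep = (-2.9014,8.1644)
p' = p + 1/20·F = (-0.1451,2.4082)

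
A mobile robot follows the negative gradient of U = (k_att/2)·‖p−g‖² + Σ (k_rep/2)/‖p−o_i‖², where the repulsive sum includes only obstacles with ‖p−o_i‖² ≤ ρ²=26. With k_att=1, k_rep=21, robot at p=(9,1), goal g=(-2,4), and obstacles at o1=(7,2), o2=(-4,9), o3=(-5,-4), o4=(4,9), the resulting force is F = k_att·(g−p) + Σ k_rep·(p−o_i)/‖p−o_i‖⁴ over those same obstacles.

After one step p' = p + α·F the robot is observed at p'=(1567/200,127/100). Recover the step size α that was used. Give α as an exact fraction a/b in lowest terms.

F_att = 1·(g−p) = 1·(-11,3) = (-11.0000,3.0000)
o1: d²=5 ≤ ρ²=26; F_rep = 21·(2,-1)/5² = (1.6800,-0.8400)
o2: d²=233 > ρ²=26 → inactive
o3: d²=221 > ρ²=26 → inactive
o4: d²=89 > ρ²=26 → inactive
F = F_att + ΣF_rep = (-9.3200,2.1600)
Δp = p'−p = (-1.1650,0.2700); α = Δx/Fx = (-233/200) / (-233/25) = 1/8
check: Δy/Fy = (27/100) / (54/25) = 1/8 ✓

α = 1/8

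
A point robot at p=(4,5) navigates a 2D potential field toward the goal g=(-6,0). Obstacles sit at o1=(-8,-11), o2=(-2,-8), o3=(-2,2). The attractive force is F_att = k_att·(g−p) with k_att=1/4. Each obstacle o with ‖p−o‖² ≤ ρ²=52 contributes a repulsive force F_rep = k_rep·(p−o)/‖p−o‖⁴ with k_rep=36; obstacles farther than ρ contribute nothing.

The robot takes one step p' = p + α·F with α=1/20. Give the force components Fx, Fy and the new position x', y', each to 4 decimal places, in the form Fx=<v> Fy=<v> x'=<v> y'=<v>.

Fx=-2.3933 Fy=-1.1967 x'=3.8803 y'=4.9402

F_att = 1/4·(g−p) = 1/4·(-10,-5) = (-2.5000,-1.2500)
o1: d²=400 > ρ²=52 → inactive
o2: d²=205 > ρ²=52 → inactive
o3: d²=45 ≤ ρ²=52; F_rep = 36·(6,3)/45² = (0.1067,0.0533)
F = F_att + ΣF_rep = (-2.3933,-1.1967)
p' = p + 1/20·F = (3.8803,4.9402)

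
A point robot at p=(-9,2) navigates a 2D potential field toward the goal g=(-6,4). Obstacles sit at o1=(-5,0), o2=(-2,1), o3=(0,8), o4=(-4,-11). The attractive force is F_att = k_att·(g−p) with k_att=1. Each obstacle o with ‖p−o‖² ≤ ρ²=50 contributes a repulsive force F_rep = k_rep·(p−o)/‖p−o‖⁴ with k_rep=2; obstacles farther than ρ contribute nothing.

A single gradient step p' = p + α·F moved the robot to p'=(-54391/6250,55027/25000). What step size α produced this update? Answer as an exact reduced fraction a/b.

α = 1/10

F_att = 1·(g−p) = 1·(3,2) = (3.0000,2.0000)
o1: d²=20 ≤ ρ²=50; F_rep = 2·(-4,2)/20² = (-0.0200,0.0100)
o2: d²=50 ≤ ρ²=50; F_rep = 2·(-7,1)/50² = (-0.0056,0.0008)
o3: d²=117 > ρ²=50 → inactive
o4: d²=194 > ρ²=50 → inactive
F = F_att + ΣF_rep = (2.9744,2.0108)
Δp = p'−p = (0.2974,0.2011); α = Δx/Fx = (1859/6250) / (1859/625) = 1/10
check: Δy/Fy = (5027/25000) / (5027/2500) = 1/10 ✓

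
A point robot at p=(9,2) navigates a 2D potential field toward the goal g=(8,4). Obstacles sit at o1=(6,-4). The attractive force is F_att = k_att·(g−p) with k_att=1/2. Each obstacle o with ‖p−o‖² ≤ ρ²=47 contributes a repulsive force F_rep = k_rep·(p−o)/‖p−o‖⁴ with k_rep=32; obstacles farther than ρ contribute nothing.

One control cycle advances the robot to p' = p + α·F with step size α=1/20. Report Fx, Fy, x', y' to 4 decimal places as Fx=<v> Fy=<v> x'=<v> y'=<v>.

F_att = 1/2·(g−p) = 1/2·(-1,2) = (-0.5000,1.0000)
o1: d²=45 ≤ ρ²=47; F_rep = 32·(3,6)/45² = (0.0474,0.0948)
F = F_att + ΣF_rep = (-0.4526,1.0948)
p' = p + 1/20·F = (8.9774,2.0547)

Fx=-0.4526 Fy=1.0948 x'=8.9774 y'=2.0547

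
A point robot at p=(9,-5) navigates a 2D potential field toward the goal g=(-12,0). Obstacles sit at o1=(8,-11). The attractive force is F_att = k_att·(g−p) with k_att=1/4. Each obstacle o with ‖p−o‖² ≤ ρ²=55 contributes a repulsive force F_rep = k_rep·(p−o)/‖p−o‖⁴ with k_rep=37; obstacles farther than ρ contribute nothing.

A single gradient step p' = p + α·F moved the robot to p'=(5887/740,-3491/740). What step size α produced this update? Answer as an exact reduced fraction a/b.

α = 1/5

F_att = 1/4·(g−p) = 1/4·(-21,5) = (-5.2500,1.2500)
o1: d²=37 ≤ ρ²=55; F_rep = 37·(1,6)/37² = (0.0270,0.1622)
F = F_att + ΣF_rep = (-5.2230,1.4122)
Δp = p'−p = (-1.0446,0.2824); α = Δx/Fx = (-773/740) / (-773/148) = 1/5
check: Δy/Fy = (209/740) / (209/148) = 1/5 ✓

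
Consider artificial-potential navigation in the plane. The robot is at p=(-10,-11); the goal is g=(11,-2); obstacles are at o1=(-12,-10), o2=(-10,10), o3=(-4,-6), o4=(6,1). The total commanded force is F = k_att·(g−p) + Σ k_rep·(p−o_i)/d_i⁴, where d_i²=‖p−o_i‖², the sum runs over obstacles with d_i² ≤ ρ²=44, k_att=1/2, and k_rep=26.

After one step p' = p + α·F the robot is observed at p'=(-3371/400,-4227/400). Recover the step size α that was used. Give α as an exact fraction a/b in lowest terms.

α = 1/8

F_att = 1/2·(g−p) = 1/2·(21,9) = (10.5000,4.5000)
o1: d²=5 ≤ ρ²=44; F_rep = 26·(2,-1)/5² = (2.0800,-1.0400)
o2: d²=441 > ρ²=44 → inactive
o3: d²=61 > ρ²=44 → inactive
o4: d²=400 > ρ²=44 → inactive
F = F_att + ΣF_rep = (12.5800,3.4600)
Δp = p'−p = (1.5725,0.4325); α = Δx/Fx = (629/400) / (629/50) = 1/8
check: Δy/Fy = (173/400) / (173/50) = 1/8 ✓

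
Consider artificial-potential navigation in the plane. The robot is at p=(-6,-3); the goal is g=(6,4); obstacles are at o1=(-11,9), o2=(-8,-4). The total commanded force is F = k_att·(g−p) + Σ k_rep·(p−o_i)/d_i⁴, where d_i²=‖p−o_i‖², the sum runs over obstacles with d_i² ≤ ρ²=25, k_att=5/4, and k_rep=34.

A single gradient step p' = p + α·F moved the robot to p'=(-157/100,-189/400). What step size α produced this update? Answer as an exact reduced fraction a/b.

F_att = 5/4·(g−p) = 5/4·(12,7) = (15.0000,8.7500)
o1: d²=169 > ρ²=25 → inactive
o2: d²=5 ≤ ρ²=25; F_rep = 34·(2,1)/5² = (2.7200,1.3600)
F = F_att + ΣF_rep = (17.7200,10.1100)
Δp = p'−p = (4.4300,2.5275); α = Δx/Fx = (443/100) / (443/25) = 1/4
check: Δy/Fy = (1011/400) / (1011/100) = 1/4 ✓

α = 1/4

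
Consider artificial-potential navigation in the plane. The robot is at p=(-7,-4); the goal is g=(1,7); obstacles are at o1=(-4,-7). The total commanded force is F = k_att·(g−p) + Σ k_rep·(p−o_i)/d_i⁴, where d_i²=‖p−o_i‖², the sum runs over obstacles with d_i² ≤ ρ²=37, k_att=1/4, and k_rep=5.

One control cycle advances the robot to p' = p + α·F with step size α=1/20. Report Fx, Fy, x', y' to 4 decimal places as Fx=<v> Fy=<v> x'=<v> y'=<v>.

Fx=1.9537 Fy=2.7963 x'=-6.9023 y'=-3.8602

F_att = 1/4·(g−p) = 1/4·(8,11) = (2.0000,2.7500)
o1: d²=18 ≤ ρ²=37; F_rep = 5·(-3,3)/18² = (-0.0463,0.0463)
F = F_att + ΣF_rep = (1.9537,2.7963)
p' = p + 1/20·F = (-6.9023,-3.8602)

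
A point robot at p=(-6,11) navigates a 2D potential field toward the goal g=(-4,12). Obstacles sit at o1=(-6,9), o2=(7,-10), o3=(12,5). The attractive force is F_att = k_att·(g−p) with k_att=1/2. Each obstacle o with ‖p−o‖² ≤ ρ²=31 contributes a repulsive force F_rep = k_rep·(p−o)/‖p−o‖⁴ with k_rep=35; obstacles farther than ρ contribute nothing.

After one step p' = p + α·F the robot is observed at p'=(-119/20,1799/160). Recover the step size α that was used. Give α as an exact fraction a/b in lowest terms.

α = 1/20

F_att = 1/2·(g−p) = 1/2·(2,1) = (1.0000,0.5000)
o1: d²=4 ≤ ρ²=31; F_rep = 35·(0,2)/4² = (0.0000,4.3750)
o2: d²=610 > ρ²=31 → inactive
o3: d²=360 > ρ²=31 → inactive
F = F_att + ΣF_rep = (1.0000,4.8750)
Δp = p'−p = (0.0500,0.2437); α = Δx/Fx = (1/20) / (1) = 1/20
check: Δy/Fy = (39/160) / (39/8) = 1/20 ✓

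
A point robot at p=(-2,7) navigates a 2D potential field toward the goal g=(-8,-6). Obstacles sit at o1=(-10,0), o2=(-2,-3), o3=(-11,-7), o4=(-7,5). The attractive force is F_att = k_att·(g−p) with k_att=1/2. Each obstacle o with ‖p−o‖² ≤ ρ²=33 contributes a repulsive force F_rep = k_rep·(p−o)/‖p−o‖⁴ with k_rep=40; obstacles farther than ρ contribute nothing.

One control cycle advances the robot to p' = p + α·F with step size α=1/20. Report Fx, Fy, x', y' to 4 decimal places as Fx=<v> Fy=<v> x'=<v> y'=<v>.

Fx=-2.7622 Fy=-6.4049 x'=-2.1381 y'=6.6798

F_att = 1/2·(g−p) = 1/2·(-6,-13) = (-3.0000,-6.5000)
o1: d²=113 > ρ²=33 → inactive
o2: d²=100 > ρ²=33 → inactive
o3: d²=277 > ρ²=33 → inactive
o4: d²=29 ≤ ρ²=33; F_rep = 40·(5,2)/29² = (0.2378,0.0951)
F = F_att + ΣF_rep = (-2.7622,-6.4049)
p' = p + 1/20·F = (-2.1381,6.6798)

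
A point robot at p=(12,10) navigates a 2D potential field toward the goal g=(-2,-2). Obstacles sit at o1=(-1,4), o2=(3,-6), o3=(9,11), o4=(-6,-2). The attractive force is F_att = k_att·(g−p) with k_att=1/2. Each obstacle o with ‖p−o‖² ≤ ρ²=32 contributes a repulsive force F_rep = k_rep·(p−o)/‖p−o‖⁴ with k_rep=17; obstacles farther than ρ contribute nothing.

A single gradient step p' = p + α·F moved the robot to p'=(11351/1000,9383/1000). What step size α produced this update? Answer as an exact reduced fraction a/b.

α = 1/10

F_att = 1/2·(g−p) = 1/2·(-14,-12) = (-7.0000,-6.0000)
o1: d²=205 > ρ²=32 → inactive
o2: d²=337 > ρ²=32 → inactive
o3: d²=10 ≤ ρ²=32; F_rep = 17·(3,-1)/10² = (0.5100,-0.1700)
o4: d²=468 > ρ²=32 → inactive
F = F_att + ΣF_rep = (-6.4900,-6.1700)
Δp = p'−p = (-0.6490,-0.6170); α = Δx/Fx = (-649/1000) / (-649/100) = 1/10
check: Δy/Fy = (-617/1000) / (-617/100) = 1/10 ✓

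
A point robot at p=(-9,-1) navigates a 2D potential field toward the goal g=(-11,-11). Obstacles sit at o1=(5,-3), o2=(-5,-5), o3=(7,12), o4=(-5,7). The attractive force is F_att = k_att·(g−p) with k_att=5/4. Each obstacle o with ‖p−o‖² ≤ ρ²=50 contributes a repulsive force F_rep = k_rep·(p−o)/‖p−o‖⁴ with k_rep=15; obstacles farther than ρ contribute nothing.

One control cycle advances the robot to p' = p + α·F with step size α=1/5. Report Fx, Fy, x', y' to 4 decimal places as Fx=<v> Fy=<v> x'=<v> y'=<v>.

Fx=-2.5586 Fy=-12.4414 x'=-9.5117 y'=-3.4883

F_att = 5/4·(g−p) = 5/4·(-2,-10) = (-2.5000,-12.5000)
o1: d²=200 > ρ²=50 → inactive
o2: d²=32 ≤ ρ²=50; F_rep = 15·(-4,4)/32² = (-0.0586,0.0586)
o3: d²=425 > ρ²=50 → inactive
o4: d²=80 > ρ²=50 → inactive
F = F_att + ΣF_rep = (-2.5586,-12.4414)
p' = p + 1/5·F = (-9.5117,-3.4883)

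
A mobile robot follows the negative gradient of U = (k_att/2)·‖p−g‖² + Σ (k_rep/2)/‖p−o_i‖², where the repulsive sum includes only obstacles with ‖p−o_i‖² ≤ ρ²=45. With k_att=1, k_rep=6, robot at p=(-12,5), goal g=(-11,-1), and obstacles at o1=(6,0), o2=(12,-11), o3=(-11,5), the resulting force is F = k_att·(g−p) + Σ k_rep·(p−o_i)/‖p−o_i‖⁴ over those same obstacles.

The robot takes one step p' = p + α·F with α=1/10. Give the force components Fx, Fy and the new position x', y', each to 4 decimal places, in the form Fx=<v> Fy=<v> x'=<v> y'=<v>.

Fx=-5.0000 Fy=-6.0000 x'=-12.5000 y'=4.4000

F_att = 1·(g−p) = 1·(1,-6) = (1.0000,-6.0000)
o1: d²=349 > ρ²=45 → inactive
o2: d²=832 > ρ²=45 → inactive
o3: d²=1 ≤ ρ²=45; F_rep = 6·(-1,0)/1² = (-6.0000,0.0000)
F = F_att + ΣF_rep = (-5.0000,-6.0000)
p' = p + 1/10·F = (-12.5000,4.4000)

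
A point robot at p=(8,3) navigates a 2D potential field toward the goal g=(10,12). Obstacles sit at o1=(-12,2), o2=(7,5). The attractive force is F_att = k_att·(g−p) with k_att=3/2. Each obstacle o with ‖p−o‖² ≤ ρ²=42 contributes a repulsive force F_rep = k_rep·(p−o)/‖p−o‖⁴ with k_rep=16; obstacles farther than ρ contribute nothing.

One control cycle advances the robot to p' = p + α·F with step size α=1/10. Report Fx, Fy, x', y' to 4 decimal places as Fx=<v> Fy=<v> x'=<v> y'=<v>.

Fx=3.6400 Fy=12.2200 x'=8.3640 y'=4.2220

F_att = 3/2·(g−p) = 3/2·(2,9) = (3.0000,13.5000)
o1: d²=401 > ρ²=42 → inactive
o2: d²=5 ≤ ρ²=42; F_rep = 16·(1,-2)/5² = (0.6400,-1.2800)
F = F_att + ΣF_rep = (3.6400,12.2200)
p' = p + 1/10·F = (8.3640,4.2220)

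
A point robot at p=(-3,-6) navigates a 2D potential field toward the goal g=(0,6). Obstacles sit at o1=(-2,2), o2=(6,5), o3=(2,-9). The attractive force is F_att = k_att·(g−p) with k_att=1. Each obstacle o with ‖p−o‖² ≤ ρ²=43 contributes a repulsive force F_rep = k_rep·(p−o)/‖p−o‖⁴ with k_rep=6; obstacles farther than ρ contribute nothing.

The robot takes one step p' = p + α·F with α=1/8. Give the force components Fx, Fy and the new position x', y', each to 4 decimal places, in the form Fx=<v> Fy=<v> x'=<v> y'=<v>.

Fx=2.9740 Fy=12.0156 x'=-2.6282 y'=-4.4981

F_att = 1·(g−p) = 1·(3,12) = (3.0000,12.0000)
o1: d²=65 > ρ²=43 → inactive
o2: d²=202 > ρ²=43 → inactive
o3: d²=34 ≤ ρ²=43; F_rep = 6·(-5,3)/34² = (-0.0260,0.0156)
F = F_att + ΣF_rep = (2.9740,12.0156)
p' = p + 1/8·F = (-2.6282,-4.4981)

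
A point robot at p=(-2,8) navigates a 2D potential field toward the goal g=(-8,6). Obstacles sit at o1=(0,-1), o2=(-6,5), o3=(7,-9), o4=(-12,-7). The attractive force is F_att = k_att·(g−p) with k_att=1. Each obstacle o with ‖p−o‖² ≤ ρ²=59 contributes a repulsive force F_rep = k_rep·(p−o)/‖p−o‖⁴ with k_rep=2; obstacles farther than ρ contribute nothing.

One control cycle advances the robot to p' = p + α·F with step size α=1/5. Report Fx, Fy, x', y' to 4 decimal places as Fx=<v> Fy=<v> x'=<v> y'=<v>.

Fx=-5.9872 Fy=-1.9904 x'=-3.1974 y'=7.6019

F_att = 1·(g−p) = 1·(-6,-2) = (-6.0000,-2.0000)
o1: d²=85 > ρ²=59 → inactive
o2: d²=25 ≤ ρ²=59; F_rep = 2·(4,3)/25² = (0.0128,0.0096)
o3: d²=370 > ρ²=59 → inactive
o4: d²=325 > ρ²=59 → inactive
F = F_att + ΣF_rep = (-5.9872,-1.9904)
p' = p + 1/5·F = (-3.1974,7.6019)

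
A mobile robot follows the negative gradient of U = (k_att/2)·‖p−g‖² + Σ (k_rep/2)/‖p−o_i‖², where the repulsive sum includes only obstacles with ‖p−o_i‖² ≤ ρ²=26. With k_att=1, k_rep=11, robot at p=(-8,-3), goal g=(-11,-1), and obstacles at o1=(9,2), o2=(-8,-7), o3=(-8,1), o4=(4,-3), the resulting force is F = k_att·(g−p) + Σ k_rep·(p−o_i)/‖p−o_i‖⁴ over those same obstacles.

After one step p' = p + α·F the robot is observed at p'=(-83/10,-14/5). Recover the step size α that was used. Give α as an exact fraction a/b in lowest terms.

α = 1/10

F_att = 1·(g−p) = 1·(-3,2) = (-3.0000,2.0000)
o1: d²=314 > ρ²=26 → inactive
o2: d²=16 ≤ ρ²=26; F_rep = 11·(0,4)/16² = (0.0000,0.1719)
o3: d²=16 ≤ ρ²=26; F_rep = 11·(0,-4)/16² = (0.0000,-0.1719)
o4: d²=144 > ρ²=26 → inactive
F = F_att + ΣF_rep = (-3.0000,2.0000)
Δp = p'−p = (-0.3000,0.2000); α = Δx/Fx = (-3/10) / (-3) = 1/10
check: Δy/Fy = (1/5) / (2) = 1/10 ✓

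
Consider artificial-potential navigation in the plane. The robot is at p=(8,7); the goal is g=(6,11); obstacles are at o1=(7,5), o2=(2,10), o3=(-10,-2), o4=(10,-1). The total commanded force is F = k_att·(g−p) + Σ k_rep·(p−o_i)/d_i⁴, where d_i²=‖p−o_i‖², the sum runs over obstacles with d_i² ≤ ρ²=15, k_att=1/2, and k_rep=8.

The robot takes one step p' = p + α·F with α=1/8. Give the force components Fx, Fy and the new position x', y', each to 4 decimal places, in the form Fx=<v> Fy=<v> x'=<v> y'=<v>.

F_att = 1/2·(g−p) = 1/2·(-2,4) = (-1.0000,2.0000)
o1: d²=5 ≤ ρ²=15; F_rep = 8·(1,2)/5² = (0.3200,0.6400)
o2: d²=45 > ρ²=15 → inactive
o3: d²=405 > ρ²=15 → inactive
o4: d²=68 > ρ²=15 → inactive
F = F_att + ΣF_rep = (-0.6800,2.6400)
p' = p + 1/8·F = (7.9150,7.3300)

Fx=-0.6800 Fy=2.6400 x'=7.9150 y'=7.3300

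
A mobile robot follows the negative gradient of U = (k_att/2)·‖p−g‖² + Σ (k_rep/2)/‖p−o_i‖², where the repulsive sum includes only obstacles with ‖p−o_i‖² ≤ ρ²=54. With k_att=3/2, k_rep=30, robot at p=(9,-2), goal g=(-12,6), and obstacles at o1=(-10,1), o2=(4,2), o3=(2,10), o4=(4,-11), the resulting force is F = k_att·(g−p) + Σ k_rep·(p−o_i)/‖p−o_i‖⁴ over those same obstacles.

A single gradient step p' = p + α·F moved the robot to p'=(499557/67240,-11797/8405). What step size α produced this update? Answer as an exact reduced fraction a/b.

F_att = 3/2·(g−p) = 3/2·(-21,8) = (-31.5000,12.0000)
o1: d²=370 > ρ²=54 → inactive
o2: d²=41 ≤ ρ²=54; F_rep = 30·(5,-4)/41² = (0.0892,-0.0714)
o3: d²=193 > ρ²=54 → inactive
o4: d²=106 > ρ²=54 → inactive
F = F_att + ΣF_rep = (-31.4108,11.9286)
Δp = p'−p = (-1.5705,0.5964); α = Δx/Fx = (-105603/67240) / (-105603/3362) = 1/20
check: Δy/Fy = (5013/8405) / (20052/1681) = 1/20 ✓

α = 1/20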